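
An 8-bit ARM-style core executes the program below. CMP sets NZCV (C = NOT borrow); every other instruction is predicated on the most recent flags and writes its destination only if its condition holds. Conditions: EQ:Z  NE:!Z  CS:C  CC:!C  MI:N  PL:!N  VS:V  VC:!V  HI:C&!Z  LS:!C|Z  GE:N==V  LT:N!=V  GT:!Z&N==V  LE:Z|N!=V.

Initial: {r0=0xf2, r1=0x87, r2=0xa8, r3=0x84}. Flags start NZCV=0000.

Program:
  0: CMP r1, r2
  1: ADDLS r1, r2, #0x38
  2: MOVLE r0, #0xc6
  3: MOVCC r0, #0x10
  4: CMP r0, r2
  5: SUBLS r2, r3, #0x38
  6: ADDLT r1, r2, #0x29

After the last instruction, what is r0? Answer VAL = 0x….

VAL = 0x10

[0] flags=1000 → (cmp)
[1] flags=1000 LS?T → r1=0xe0
[2] flags=1000 LE?T → r0=0xc6
[3] flags=1000 CC?T → r0=0x10
[4] flags=0000 → (cmp)
[5] flags=0000 LS?T → r2=0x4c
[6] flags=0000 LT?F → skip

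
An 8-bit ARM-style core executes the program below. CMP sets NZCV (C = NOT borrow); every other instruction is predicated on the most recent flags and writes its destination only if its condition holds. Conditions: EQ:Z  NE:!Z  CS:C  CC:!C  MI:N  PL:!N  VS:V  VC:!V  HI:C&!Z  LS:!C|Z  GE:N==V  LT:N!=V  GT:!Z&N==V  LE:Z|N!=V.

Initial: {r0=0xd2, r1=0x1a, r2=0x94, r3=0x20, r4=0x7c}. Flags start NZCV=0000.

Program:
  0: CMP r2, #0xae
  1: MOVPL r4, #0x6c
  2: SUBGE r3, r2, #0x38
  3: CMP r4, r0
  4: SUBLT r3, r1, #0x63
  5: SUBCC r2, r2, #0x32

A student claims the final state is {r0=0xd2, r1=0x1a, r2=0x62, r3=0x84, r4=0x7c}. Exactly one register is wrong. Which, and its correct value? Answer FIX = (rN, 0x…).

[0] flags=1000 → (cmp)
[1] flags=1000 PL?F → skip
[2] flags=1000 GE?F → skip
[3] flags=1001 → (cmp)
[4] flags=1001 LT?F → skip
[5] flags=1001 CC?T → r2=0x62

FIX = (r3, 0x20)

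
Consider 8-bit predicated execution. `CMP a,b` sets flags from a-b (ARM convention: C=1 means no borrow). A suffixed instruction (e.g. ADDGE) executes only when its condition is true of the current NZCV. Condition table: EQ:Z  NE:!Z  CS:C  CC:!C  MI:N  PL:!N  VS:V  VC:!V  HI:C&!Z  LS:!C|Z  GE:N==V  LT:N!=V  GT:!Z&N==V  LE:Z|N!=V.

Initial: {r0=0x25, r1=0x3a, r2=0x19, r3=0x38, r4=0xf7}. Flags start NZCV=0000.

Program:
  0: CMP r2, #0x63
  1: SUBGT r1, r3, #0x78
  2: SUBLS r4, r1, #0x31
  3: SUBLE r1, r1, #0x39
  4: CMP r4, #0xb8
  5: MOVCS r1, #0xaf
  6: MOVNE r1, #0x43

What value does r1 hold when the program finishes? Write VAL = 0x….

[0] flags=1000 → (cmp)
[1] flags=1000 GT?F → skip
[2] flags=1000 LS?T → r4=0x09
[3] flags=1000 LE?T → r1=0x01
[4] flags=0000 → (cmp)
[5] flags=0000 CS?F → skip
[6] flags=0000 NE?T → r1=0x43

VAL = 0x43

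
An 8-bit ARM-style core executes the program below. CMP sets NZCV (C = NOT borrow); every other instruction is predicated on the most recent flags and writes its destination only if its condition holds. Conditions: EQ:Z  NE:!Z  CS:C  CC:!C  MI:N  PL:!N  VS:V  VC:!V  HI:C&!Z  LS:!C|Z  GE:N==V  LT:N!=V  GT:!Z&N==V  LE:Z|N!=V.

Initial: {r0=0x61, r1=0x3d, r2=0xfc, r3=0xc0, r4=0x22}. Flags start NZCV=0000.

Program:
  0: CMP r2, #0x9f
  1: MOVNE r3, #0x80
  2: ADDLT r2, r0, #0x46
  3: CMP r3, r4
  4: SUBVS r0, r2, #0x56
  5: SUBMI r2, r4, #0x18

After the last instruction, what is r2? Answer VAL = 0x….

VAL = 0xfc

[0] flags=0010 → (cmp)
[1] flags=0010 NE?T → r3=0x80
[2] flags=0010 LT?F → skip
[3] flags=0011 → (cmp)
[4] flags=0011 VS?T → r0=0xa6
[5] flags=0011 MI?F → skip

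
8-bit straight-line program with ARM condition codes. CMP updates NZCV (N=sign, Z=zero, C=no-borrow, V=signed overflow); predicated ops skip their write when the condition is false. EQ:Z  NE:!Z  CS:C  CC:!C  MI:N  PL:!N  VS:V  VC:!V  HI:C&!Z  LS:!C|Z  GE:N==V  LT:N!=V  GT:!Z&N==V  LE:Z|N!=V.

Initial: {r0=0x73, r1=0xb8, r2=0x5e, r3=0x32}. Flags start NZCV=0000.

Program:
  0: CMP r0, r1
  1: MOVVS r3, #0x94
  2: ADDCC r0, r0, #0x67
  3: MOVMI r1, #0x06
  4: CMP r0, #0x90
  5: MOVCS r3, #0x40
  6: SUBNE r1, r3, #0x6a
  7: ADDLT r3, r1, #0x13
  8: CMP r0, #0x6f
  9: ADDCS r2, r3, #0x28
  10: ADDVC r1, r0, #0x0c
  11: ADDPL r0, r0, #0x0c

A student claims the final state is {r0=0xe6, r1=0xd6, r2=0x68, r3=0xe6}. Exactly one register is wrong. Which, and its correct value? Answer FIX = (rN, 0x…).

FIX = (r3, 0x40)

[0] flags=1001 → (cmp)
[1] flags=1001 VS?T → r3=0x94
[2] flags=1001 CC?T → r0=0xda
[3] flags=1001 MI?T → r1=0x06
[4] flags=0010 → (cmp)
[5] flags=0010 CS?T → r3=0x40
[6] flags=0010 NE?T → r1=0xd6
[7] flags=0010 LT?F → skip
[8] flags=0011 → (cmp)
[9] flags=0011 CS?T → r2=0x68
[10] flags=0011 VC?F → skip
[11] flags=0011 PL?T → r0=0xe6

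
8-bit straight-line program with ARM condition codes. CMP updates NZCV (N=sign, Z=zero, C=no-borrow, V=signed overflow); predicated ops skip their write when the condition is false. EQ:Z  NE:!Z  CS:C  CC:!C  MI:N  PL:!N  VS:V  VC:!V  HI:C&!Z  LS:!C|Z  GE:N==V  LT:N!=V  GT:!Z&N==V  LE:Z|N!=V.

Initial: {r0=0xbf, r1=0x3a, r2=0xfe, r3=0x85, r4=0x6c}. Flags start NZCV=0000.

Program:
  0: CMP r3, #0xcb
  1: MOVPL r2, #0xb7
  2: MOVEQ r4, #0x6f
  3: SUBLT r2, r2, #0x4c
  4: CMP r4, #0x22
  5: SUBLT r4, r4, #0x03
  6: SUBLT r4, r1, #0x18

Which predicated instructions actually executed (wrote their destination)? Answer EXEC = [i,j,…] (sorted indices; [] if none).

0: ✓ CMP  NZCV=1000
1: · MOVPL
2: · MOVEQ
3: ✓ SUBLT  r2←0xb2
4: ✓ CMP  NZCV=0010
5: · SUBLT
6: · SUBLT

EXEC = [3]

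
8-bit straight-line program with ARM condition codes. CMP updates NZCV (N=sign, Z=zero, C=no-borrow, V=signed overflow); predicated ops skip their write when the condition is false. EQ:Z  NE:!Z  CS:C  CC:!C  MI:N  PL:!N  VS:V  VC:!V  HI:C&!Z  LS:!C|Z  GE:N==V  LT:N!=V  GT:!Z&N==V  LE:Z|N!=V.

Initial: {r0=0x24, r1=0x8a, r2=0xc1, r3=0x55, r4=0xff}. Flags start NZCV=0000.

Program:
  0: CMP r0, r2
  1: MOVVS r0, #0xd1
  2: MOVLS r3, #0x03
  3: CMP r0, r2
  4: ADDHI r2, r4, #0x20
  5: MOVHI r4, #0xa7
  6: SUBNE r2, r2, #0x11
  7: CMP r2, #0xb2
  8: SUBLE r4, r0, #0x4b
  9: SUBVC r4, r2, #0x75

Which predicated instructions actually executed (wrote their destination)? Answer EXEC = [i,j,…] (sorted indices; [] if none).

EXEC = [2,6,8,9]

0: ✓ CMP  NZCV=0000
1: · MOVVS
2: ✓ MOVLS  r3←0x03
3: ✓ CMP  NZCV=0000
4: · ADDHI
5: · MOVHI
6: ✓ SUBNE  r2←0xb0
7: ✓ CMP  NZCV=1000
8: ✓ SUBLE  r4←0xd9
9: ✓ SUBVC  r4←0x3b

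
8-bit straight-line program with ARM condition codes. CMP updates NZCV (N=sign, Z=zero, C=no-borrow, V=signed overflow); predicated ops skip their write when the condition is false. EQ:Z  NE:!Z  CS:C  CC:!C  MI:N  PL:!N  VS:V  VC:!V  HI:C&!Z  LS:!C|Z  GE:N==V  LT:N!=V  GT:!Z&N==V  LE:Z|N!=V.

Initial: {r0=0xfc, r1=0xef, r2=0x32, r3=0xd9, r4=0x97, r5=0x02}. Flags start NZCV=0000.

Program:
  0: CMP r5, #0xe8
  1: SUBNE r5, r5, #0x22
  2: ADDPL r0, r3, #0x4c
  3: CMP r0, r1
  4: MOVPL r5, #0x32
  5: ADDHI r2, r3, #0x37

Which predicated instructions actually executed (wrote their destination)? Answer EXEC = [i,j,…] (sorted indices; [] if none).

EXEC = [1,2,4]

0: ✓ CMP  NZCV=0000
1: ✓ SUBNE  r5←0xe0
2: ✓ ADDPL  r0←0x25
3: ✓ CMP  NZCV=0000
4: ✓ MOVPL  r5←0x32
5: · ADDHI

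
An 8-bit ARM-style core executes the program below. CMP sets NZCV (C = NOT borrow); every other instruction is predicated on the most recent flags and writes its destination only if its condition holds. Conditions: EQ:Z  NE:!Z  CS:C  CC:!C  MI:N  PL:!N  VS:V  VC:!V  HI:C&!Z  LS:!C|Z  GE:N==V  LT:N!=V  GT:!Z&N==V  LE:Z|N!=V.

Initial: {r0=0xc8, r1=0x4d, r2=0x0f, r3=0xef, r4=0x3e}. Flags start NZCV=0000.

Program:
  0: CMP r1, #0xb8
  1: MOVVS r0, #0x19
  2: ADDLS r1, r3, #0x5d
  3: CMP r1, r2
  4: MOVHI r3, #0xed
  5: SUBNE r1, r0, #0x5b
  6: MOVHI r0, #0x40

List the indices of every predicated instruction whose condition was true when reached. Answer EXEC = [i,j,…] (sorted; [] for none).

0: ✓ CMP  NZCV=1001
1: ✓ MOVVS  r0←0x19
2: ✓ ADDLS  r1←0x4c
3: ✓ CMP  NZCV=0010
4: ✓ MOVHI  r3←0xed
5: ✓ SUBNE  r1←0xbe
6: ✓ MOVHI  r0←0x40

EXEC = [1,2,4,5,6]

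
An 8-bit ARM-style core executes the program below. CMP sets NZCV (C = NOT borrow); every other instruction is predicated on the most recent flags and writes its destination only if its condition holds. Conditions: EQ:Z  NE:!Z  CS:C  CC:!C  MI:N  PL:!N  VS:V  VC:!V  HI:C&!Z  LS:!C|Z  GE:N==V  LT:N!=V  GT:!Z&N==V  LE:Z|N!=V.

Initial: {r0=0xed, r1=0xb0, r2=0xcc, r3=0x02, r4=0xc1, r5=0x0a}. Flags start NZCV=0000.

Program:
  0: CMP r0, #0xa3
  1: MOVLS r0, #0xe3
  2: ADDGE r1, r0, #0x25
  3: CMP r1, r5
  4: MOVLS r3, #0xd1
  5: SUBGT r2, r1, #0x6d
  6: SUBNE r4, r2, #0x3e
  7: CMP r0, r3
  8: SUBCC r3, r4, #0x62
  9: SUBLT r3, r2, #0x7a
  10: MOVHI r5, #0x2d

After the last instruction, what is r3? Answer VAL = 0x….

VAL = 0x2b

[0] flags=0010 → (cmp)
[1] flags=0010 LS?F → skip
[2] flags=0010 GE?T → r1=0x12
[3] flags=0010 → (cmp)
[4] flags=0010 LS?F → skip
[5] flags=0010 GT?T → r2=0xa5
[6] flags=0010 NE?T → r4=0x67
[7] flags=1010 → (cmp)
[8] flags=1010 CC?F → skip
[9] flags=1010 LT?T → r3=0x2b
[10] flags=1010 HI?T → r5=0x2d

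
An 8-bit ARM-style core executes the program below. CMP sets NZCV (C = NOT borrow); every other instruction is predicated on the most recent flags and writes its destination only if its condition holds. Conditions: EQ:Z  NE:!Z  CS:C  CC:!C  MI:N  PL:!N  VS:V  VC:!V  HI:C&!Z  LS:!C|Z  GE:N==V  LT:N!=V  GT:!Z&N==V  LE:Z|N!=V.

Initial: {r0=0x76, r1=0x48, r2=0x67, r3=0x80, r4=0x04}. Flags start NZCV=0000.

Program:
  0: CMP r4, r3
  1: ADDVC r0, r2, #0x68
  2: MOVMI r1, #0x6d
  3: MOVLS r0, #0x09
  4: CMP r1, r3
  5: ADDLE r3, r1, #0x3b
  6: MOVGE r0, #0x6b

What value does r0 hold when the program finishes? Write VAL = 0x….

VAL = 0x6b

0: ✓ CMP  NZCV=1001
1: · ADDVC
2: ✓ MOVMI  r1←0x6d
3: ✓ MOVLS  r0←0x09
4: ✓ CMP  NZCV=1001
5: · ADDLE
6: ✓ MOVGE  r0←0x6b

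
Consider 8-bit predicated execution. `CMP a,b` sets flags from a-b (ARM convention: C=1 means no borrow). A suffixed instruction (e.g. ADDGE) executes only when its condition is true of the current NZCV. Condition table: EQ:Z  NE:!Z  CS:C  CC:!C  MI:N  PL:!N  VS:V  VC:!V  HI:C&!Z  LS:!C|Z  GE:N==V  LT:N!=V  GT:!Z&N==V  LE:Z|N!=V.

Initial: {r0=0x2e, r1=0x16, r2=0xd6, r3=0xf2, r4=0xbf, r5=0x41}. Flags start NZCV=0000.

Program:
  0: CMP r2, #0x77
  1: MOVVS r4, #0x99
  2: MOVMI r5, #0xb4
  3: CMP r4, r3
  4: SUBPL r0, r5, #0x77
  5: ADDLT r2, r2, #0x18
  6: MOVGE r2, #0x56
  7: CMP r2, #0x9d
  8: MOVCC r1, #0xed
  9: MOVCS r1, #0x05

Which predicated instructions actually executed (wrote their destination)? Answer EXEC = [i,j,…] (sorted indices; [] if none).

0: ✓ CMP  NZCV=0011
1: ✓ MOVVS  r4←0x99
2: · MOVMI
3: ✓ CMP  NZCV=1000
4: · SUBPL
5: ✓ ADDLT  r2←0xee
6: · MOVGE
7: ✓ CMP  NZCV=0010
8: · MOVCC
9: ✓ MOVCS  r1←0x05

EXEC = [1,5,9]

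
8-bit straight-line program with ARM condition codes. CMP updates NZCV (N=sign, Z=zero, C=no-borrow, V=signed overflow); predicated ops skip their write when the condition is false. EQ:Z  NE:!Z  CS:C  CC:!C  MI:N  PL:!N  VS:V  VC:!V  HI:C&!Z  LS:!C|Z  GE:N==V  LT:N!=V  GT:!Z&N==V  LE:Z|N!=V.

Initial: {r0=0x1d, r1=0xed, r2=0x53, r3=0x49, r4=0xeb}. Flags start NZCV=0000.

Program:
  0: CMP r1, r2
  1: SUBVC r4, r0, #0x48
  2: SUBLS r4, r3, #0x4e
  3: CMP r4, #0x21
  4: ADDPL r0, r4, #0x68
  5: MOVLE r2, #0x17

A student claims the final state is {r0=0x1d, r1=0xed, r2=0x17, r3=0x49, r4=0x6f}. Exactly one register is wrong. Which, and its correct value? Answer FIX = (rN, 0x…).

[0] flags=1010 → (cmp)
[1] flags=1010 VC?T → r4=0xd5
[2] flags=1010 LS?F → skip
[3] flags=1010 → (cmp)
[4] flags=1010 PL?F → skip
[5] flags=1010 LE?T → r2=0x17

FIX = (r4, 0xd5)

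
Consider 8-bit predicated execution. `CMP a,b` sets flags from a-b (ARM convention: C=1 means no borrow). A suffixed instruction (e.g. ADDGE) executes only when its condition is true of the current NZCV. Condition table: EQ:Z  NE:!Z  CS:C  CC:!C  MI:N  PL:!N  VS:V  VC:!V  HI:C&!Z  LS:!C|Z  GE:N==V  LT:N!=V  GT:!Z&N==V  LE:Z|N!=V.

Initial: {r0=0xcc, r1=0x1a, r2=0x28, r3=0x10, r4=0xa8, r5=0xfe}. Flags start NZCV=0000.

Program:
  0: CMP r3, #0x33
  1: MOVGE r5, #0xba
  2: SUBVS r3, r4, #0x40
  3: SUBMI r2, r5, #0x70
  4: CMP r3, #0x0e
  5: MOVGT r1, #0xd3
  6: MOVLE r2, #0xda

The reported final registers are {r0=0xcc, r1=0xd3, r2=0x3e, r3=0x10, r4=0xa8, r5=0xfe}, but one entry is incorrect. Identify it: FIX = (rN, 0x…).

FIX = (r2, 0x8e)

[0] flags=1000 → (cmp)
[1] flags=1000 GE?F → skip
[2] flags=1000 VS?F → skip
[3] flags=1000 MI?T → r2=0x8e
[4] flags=0010 → (cmp)
[5] flags=0010 GT?T → r1=0xd3
[6] flags=0010 LE?F → skip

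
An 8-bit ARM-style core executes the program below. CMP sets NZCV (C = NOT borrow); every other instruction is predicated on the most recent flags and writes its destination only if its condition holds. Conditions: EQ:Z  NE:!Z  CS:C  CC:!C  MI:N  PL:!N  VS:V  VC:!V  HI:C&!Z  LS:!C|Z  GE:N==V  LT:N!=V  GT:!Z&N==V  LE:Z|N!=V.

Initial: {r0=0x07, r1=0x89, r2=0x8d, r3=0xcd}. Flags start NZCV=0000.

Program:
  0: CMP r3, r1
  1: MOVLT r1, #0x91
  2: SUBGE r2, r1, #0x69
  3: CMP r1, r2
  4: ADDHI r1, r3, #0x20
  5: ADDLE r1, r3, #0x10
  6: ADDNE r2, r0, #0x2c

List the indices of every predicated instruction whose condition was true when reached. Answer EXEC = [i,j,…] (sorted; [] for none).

EXEC = [2,4,5,6]

0: ✓ CMP  NZCV=0010
1: · MOVLT
2: ✓ SUBGE  r2←0x20
3: ✓ CMP  NZCV=0011
4: ✓ ADDHI  r1←0xed
5: ✓ ADDLE  r1←0xdd
6: ✓ ADDNE  r2←0x33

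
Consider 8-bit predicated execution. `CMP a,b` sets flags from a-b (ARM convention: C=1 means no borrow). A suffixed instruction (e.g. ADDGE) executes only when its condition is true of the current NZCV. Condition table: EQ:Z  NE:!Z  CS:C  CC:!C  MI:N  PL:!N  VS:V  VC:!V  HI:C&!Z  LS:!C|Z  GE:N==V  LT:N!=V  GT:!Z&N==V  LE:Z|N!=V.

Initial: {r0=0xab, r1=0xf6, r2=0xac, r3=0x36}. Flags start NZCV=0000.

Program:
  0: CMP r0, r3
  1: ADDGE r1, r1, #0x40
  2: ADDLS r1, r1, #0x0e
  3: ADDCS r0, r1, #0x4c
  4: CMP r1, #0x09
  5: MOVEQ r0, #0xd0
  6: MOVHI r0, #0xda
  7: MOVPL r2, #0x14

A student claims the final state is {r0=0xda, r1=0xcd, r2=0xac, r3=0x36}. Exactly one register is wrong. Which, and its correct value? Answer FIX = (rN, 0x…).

FIX = (r1, 0xf6)

[0] flags=0011 → (cmp)
[1] flags=0011 GE?F → skip
[2] flags=0011 LS?F → skip
[3] flags=0011 CS?T → r0=0x42
[4] flags=1010 → (cmp)
[5] flags=1010 EQ?F → skip
[6] flags=1010 HI?T → r0=0xda
[7] flags=1010 PL?F → skip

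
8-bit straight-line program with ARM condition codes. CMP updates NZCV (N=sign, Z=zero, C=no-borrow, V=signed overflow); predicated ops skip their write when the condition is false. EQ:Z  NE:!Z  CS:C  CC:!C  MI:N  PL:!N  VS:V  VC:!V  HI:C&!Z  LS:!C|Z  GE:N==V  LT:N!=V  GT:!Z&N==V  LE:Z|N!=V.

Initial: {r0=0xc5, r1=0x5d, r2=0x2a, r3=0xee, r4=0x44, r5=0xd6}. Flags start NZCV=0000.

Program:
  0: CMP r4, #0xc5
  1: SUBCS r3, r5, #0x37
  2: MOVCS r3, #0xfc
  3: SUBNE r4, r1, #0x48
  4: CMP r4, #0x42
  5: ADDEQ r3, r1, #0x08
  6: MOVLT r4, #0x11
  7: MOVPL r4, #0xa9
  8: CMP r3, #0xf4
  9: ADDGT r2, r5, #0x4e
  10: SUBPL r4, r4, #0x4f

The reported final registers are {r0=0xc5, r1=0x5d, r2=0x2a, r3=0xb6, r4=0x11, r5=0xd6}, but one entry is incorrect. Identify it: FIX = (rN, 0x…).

0: ✓ CMP  NZCV=0000
1: · SUBCS
2: · MOVCS
3: ✓ SUBNE  r4←0x15
4: ✓ CMP  NZCV=1000
5: · ADDEQ
6: ✓ MOVLT  r4←0x11
7: · MOVPL
8: ✓ CMP  NZCV=1000
9: · ADDGT
10: · SUBPL

FIX = (r3, 0xee)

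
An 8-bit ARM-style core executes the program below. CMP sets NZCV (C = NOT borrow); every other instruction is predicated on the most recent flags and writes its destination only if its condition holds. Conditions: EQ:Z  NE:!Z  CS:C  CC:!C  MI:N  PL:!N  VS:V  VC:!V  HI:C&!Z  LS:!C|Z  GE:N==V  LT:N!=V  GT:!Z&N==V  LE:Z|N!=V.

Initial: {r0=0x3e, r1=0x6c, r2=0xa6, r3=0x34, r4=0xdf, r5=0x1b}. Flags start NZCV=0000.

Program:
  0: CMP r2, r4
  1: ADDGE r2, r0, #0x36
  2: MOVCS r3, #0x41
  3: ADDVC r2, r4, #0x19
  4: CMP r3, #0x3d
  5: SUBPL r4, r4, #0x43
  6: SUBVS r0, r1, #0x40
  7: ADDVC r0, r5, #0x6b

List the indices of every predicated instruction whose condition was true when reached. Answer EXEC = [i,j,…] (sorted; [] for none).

0: ✓ CMP  NZCV=1000
1: · ADDGE
2: · MOVCS
3: ✓ ADDVC  r2←0xf8
4: ✓ CMP  NZCV=1000
5: · SUBPL
6: · SUBVS
7: ✓ ADDVC  r0←0x86

EXEC = [3,7]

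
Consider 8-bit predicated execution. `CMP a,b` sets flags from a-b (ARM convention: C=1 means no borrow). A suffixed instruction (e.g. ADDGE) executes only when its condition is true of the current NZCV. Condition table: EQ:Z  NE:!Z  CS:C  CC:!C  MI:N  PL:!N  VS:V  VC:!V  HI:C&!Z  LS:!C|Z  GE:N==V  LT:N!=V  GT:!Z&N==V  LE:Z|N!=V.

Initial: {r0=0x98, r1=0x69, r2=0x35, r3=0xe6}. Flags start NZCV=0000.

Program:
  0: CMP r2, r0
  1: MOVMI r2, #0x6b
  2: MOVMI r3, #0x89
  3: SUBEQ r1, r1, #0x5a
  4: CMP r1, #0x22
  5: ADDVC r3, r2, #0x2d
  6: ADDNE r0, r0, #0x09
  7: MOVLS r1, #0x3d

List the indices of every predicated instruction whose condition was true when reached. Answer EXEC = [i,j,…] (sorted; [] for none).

[0] flags=1001 → (cmp)
[1] flags=1001 MI?T → r2=0x6b
[2] flags=1001 MI?T → r3=0x89
[3] flags=1001 EQ?F → skip
[4] flags=0010 → (cmp)
[5] flags=0010 VC?T → r3=0x98
[6] flags=0010 NE?T → r0=0xa1
[7] flags=0010 LS?F → skip

EXEC = [1,2,5,6]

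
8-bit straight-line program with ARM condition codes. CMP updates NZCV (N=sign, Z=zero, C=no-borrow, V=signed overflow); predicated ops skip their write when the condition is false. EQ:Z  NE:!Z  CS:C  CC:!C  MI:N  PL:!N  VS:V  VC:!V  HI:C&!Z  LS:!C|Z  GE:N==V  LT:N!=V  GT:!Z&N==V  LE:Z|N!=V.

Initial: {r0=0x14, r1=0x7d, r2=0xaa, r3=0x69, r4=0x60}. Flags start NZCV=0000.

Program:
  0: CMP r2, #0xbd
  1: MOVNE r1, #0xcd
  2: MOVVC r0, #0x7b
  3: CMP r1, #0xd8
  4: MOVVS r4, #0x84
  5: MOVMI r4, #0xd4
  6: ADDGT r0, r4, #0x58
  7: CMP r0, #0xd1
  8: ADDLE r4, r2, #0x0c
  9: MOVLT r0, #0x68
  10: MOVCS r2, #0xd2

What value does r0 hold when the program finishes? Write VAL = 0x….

VAL = 0x7b

[0] flags=1000 → (cmp)
[1] flags=1000 NE?T → r1=0xcd
[2] flags=1000 VC?T → r0=0x7b
[3] flags=1000 → (cmp)
[4] flags=1000 VS?F → skip
[5] flags=1000 MI?T → r4=0xd4
[6] flags=1000 GT?F → skip
[7] flags=1001 → (cmp)
[8] flags=1001 LE?F → skip
[9] flags=1001 LT?F → skip
[10] flags=1001 CS?F → skip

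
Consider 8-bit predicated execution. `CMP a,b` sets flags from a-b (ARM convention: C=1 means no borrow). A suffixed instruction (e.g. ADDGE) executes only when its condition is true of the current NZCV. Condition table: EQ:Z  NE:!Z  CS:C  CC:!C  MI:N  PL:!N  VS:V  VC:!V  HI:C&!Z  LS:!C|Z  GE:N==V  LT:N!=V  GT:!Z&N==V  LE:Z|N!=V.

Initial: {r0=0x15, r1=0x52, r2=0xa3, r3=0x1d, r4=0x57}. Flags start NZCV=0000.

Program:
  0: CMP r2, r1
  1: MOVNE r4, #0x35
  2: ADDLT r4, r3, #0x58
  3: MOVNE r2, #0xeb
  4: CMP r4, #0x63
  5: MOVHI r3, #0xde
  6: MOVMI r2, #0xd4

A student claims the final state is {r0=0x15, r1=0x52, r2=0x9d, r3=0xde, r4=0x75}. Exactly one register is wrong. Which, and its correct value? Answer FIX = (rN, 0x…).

FIX = (r2, 0xeb)

[0] flags=0011 → (cmp)
[1] flags=0011 NE?T → r4=0x35
[2] flags=0011 LT?T → r4=0x75
[3] flags=0011 NE?T → r2=0xeb
[4] flags=0010 → (cmp)
[5] flags=0010 HI?T → r3=0xde
[6] flags=0010 MI?F → skip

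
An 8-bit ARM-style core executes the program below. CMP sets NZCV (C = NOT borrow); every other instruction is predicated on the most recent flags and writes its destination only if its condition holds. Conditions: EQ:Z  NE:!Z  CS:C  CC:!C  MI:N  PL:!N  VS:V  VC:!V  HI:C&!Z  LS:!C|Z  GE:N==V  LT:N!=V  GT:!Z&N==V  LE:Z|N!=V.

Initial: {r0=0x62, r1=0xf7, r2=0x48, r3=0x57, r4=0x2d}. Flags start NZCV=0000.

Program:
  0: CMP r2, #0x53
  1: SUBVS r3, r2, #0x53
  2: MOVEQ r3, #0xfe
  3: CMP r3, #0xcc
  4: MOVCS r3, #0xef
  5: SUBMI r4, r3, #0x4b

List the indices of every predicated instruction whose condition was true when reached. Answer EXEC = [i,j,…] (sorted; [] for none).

0: ✓ CMP  NZCV=1000
1: · SUBVS
2: · MOVEQ
3: ✓ CMP  NZCV=1001
4: · MOVCS
5: ✓ SUBMI  r4←0x0c

EXEC = [5]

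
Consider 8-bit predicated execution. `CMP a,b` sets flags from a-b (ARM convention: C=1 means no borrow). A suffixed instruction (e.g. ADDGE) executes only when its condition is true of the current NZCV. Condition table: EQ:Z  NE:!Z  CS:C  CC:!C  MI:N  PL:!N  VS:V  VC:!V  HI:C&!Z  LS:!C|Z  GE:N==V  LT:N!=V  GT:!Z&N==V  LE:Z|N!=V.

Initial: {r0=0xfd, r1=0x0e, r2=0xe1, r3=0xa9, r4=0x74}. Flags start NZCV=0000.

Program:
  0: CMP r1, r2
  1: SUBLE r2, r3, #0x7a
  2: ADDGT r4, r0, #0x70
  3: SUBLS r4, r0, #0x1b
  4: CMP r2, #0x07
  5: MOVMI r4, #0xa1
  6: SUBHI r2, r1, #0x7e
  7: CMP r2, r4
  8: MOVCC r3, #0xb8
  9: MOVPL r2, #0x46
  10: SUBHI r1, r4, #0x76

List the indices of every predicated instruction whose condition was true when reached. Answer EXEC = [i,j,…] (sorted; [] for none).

[0] flags=0000 → (cmp)
[1] flags=0000 LE?F → skip
[2] flags=0000 GT?T → r4=0x6d
[3] flags=0000 LS?T → r4=0xe2
[4] flags=1010 → (cmp)
[5] flags=1010 MI?T → r4=0xa1
[6] flags=1010 HI?T → r2=0x90
[7] flags=1000 → (cmp)
[8] flags=1000 CC?T → r3=0xb8
[9] flags=1000 PL?F → skip
[10] flags=1000 HI?F → skip

EXEC = [2,3,5,6,8]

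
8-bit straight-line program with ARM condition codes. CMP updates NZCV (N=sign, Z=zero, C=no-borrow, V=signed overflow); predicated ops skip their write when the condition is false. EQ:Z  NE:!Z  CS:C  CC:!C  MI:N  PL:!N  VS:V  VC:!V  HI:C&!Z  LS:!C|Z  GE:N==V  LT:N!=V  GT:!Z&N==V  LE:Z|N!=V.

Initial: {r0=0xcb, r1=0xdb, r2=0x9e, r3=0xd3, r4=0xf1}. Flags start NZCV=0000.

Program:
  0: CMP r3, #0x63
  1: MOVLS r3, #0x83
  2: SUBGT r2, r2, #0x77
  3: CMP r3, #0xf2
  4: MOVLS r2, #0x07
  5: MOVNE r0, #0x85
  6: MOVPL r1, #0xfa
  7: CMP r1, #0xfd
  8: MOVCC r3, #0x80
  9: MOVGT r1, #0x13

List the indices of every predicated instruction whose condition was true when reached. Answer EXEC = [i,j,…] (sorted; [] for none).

EXEC = [4,5,8]

0: ✓ CMP  NZCV=0011
1: · MOVLS
2: · SUBGT
3: ✓ CMP  NZCV=1000
4: ✓ MOVLS  r2←0x07
5: ✓ MOVNE  r0←0x85
6: · MOVPL
7: ✓ CMP  NZCV=1000
8: ✓ MOVCC  r3←0x80
9: · MOVGT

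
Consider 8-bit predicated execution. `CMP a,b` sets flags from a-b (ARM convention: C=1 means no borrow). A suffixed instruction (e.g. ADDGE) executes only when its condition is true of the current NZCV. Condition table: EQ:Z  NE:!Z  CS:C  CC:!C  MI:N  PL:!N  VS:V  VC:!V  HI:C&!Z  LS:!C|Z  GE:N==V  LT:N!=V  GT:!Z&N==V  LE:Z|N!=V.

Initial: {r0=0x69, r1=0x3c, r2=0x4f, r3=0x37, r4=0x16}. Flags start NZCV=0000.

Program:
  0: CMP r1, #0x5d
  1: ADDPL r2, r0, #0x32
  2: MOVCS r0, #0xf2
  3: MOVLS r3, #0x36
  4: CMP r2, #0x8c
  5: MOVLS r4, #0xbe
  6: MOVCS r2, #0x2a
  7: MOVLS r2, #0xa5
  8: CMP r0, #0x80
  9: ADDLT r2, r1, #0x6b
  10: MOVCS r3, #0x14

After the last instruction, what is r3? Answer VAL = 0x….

0: ✓ CMP  NZCV=1000
1: · ADDPL
2: · MOVCS
3: ✓ MOVLS  r3←0x36
4: ✓ CMP  NZCV=1001
5: ✓ MOVLS  r4←0xbe
6: · MOVCS
7: ✓ MOVLS  r2←0xa5
8: ✓ CMP  NZCV=1001
9: · ADDLT
10: · MOVCS

VAL = 0x36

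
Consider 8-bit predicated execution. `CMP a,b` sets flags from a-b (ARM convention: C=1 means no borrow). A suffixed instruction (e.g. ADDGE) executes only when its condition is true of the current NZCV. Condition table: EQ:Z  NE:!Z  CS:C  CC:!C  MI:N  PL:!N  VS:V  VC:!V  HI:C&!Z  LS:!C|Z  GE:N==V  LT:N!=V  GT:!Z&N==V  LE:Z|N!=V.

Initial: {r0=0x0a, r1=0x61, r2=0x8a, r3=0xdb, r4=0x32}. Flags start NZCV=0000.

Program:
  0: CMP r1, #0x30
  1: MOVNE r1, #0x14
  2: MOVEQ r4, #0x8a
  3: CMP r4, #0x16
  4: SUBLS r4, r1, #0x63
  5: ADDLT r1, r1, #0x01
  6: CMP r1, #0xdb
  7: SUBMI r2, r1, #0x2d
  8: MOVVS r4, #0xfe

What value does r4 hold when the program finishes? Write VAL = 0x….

VAL = 0x32

[0] flags=0010 → (cmp)
[1] flags=0010 NE?T → r1=0x14
[2] flags=0010 EQ?F → skip
[3] flags=0010 → (cmp)
[4] flags=0010 LS?F → skip
[5] flags=0010 LT?F → skip
[6] flags=0000 → (cmp)
[7] flags=0000 MI?F → skip
[8] flags=0000 VS?F → skip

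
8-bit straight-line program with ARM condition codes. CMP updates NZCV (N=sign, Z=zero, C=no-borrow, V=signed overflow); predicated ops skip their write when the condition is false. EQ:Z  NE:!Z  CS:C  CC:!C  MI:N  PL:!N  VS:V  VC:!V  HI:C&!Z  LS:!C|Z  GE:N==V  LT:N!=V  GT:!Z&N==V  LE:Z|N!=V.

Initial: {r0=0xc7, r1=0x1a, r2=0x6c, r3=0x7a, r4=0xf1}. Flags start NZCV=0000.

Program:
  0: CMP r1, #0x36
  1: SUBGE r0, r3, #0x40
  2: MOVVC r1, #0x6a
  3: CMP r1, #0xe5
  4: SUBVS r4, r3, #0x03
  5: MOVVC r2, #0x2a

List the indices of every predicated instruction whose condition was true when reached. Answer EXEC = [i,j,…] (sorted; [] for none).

EXEC = [2,4]

[0] flags=1000 → (cmp)
[1] flags=1000 GE?F → skip
[2] flags=1000 VC?T → r1=0x6a
[3] flags=1001 → (cmp)
[4] flags=1001 VS?T → r4=0x77
[5] flags=1001 VC?F → skip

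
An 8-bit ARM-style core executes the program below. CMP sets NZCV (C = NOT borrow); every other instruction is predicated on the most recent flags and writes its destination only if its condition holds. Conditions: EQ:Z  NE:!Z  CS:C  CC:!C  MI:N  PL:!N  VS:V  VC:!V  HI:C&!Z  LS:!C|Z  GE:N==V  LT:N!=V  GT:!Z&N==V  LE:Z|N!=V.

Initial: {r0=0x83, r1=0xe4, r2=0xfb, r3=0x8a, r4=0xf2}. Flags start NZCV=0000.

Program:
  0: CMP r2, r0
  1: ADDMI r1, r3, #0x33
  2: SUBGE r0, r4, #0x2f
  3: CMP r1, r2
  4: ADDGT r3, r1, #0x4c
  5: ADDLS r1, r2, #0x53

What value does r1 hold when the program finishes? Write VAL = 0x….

[0] flags=0010 → (cmp)
[1] flags=0010 MI?F → skip
[2] flags=0010 GE?T → r0=0xc3
[3] flags=1000 → (cmp)
[4] flags=1000 GT?F → skip
[5] flags=1000 LS?T → r1=0x4e

VAL = 0x4e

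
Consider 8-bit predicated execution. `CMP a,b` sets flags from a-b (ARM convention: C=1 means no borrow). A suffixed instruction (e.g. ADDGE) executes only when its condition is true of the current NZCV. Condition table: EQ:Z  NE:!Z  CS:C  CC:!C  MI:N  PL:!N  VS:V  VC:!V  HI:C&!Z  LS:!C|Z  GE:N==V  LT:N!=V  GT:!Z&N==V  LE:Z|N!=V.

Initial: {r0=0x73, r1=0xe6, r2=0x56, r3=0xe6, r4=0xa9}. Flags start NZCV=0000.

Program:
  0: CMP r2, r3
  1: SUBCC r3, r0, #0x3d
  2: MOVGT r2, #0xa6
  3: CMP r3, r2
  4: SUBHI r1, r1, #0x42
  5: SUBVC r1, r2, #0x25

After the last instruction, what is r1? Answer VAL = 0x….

0: ✓ CMP  NZCV=0000
1: ✓ SUBCC  r3←0x36
2: ✓ MOVGT  r2←0xa6
3: ✓ CMP  NZCV=1001
4: · SUBHI
5: · SUBVC

VAL = 0xe6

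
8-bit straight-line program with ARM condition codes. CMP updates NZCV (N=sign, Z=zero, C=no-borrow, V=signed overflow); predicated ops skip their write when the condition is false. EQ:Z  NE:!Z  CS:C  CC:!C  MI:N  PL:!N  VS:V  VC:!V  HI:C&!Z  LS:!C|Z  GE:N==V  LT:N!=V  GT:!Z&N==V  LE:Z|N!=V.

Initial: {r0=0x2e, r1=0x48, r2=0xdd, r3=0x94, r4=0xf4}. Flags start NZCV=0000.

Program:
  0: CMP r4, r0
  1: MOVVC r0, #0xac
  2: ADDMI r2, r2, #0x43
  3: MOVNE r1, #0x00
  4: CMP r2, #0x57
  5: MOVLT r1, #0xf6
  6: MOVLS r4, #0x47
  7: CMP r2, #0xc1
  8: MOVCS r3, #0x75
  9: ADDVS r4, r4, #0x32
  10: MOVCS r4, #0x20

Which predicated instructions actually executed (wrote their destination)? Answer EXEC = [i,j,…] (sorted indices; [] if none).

EXEC = [1,2,3,5,6]

[0] flags=1010 → (cmp)
[1] flags=1010 VC?T → r0=0xac
[2] flags=1010 MI?T → r2=0x20
[3] flags=1010 NE?T → r1=0x00
[4] flags=1000 → (cmp)
[5] flags=1000 LT?T → r1=0xf6
[6] flags=1000 LS?T → r4=0x47
[7] flags=0000 → (cmp)
[8] flags=0000 CS?F → skip
[9] flags=0000 VS?F → skip
[10] flags=0000 CS?F → skip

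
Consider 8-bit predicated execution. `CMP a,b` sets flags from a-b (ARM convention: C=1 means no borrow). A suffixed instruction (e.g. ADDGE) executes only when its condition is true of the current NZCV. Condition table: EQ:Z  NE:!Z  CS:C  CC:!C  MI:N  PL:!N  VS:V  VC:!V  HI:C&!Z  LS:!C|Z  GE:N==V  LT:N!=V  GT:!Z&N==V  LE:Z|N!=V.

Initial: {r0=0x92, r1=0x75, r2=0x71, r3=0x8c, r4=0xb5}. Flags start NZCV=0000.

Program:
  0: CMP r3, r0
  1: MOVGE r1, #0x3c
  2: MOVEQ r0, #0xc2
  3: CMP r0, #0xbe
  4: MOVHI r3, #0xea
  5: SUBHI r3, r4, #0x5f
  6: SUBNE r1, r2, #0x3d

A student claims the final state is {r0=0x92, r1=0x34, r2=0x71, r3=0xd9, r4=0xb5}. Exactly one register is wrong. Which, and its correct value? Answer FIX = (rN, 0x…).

[0] flags=1000 → (cmp)
[1] flags=1000 GE?F → skip
[2] flags=1000 EQ?F → skip
[3] flags=1000 → (cmp)
[4] flags=1000 HI?F → skip
[5] flags=1000 HI?F → skip
[6] flags=1000 NE?T → r1=0x34

FIX = (r3, 0x8c)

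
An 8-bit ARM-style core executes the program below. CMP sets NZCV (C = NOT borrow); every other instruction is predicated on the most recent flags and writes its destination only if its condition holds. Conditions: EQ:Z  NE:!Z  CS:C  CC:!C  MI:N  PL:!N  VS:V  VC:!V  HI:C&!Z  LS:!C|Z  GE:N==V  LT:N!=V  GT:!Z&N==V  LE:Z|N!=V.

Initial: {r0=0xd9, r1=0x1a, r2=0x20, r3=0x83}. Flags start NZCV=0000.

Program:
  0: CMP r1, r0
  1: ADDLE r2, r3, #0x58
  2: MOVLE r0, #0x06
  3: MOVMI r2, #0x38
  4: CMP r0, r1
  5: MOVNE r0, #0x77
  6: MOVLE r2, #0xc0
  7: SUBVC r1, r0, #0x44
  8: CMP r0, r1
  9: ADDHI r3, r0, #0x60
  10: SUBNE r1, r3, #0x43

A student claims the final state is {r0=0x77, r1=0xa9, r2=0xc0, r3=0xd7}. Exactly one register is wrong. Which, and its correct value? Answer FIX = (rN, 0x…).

0: ✓ CMP  NZCV=0000
1: · ADDLE
2: · MOVLE
3: · MOVMI
4: ✓ CMP  NZCV=1010
5: ✓ MOVNE  r0←0x77
6: ✓ MOVLE  r2←0xc0
7: ✓ SUBVC  r1←0x33
8: ✓ CMP  NZCV=0010
9: ✓ ADDHI  r3←0xd7
10: ✓ SUBNE  r1←0x94

FIX = (r1, 0x94)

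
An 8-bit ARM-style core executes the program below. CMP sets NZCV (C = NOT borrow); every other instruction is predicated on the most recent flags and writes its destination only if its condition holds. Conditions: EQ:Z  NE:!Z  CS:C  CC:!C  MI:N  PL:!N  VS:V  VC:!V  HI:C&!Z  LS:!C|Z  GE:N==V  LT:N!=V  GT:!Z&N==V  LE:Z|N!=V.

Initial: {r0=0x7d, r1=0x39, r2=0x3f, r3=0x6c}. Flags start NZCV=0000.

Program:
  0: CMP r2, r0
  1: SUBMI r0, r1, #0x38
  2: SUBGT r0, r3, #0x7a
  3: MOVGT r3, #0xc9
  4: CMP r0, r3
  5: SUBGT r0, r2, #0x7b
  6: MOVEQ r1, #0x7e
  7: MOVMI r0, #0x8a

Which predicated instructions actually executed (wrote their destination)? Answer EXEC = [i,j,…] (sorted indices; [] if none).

[0] flags=1000 → (cmp)
[1] flags=1000 MI?T → r0=0x01
[2] flags=1000 GT?F → skip
[3] flags=1000 GT?F → skip
[4] flags=1000 → (cmp)
[5] flags=1000 GT?F → skip
[6] flags=1000 EQ?F → skip
[7] flags=1000 MI?T → r0=0x8a

EXEC = [1,7]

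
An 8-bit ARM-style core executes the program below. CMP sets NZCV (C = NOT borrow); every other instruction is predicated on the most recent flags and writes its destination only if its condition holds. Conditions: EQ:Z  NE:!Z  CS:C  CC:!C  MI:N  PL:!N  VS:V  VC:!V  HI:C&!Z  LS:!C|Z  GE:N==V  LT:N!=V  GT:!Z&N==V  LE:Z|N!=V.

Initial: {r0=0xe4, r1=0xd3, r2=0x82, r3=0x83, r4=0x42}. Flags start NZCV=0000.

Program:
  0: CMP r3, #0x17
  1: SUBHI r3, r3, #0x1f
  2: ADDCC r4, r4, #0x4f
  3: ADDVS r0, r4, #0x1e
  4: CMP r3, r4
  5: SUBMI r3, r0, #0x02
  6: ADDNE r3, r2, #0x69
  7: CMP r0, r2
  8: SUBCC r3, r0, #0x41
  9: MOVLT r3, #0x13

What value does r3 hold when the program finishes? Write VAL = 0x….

VAL = 0x1f

[0] flags=0011 → (cmp)
[1] flags=0011 HI?T → r3=0x64
[2] flags=0011 CC?F → skip
[3] flags=0011 VS?T → r0=0x60
[4] flags=0010 → (cmp)
[5] flags=0010 MI?F → skip
[6] flags=0010 NE?T → r3=0xeb
[7] flags=1001 → (cmp)
[8] flags=1001 CC?T → r3=0x1f
[9] flags=1001 LT?F → skip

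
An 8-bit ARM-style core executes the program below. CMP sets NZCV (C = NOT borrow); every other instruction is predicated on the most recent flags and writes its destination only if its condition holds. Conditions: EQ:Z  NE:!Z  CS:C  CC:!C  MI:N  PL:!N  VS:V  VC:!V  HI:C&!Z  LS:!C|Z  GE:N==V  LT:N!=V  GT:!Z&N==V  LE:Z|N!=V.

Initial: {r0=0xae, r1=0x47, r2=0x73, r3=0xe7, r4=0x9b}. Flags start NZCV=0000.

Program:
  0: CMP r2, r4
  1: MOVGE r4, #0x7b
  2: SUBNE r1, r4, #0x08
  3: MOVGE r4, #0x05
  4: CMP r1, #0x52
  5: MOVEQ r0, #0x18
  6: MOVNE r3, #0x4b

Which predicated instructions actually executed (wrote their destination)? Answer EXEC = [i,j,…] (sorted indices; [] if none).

[0] flags=1001 → (cmp)
[1] flags=1001 GE?T → r4=0x7b
[2] flags=1001 NE?T → r1=0x73
[3] flags=1001 GE?T → r4=0x05
[4] flags=0010 → (cmp)
[5] flags=0010 EQ?F → skip
[6] flags=0010 NE?T → r3=0x4b

EXEC = [1,2,3,6]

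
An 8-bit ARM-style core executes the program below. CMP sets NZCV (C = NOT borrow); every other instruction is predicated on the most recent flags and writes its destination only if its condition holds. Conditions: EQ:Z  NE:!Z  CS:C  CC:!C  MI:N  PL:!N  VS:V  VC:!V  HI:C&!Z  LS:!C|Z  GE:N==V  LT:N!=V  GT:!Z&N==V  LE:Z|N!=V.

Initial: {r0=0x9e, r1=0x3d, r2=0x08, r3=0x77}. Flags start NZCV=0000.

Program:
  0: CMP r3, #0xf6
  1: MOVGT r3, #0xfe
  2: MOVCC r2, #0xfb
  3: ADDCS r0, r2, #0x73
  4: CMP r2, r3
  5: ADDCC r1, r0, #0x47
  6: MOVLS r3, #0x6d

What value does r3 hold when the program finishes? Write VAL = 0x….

[0] flags=1001 → (cmp)
[1] flags=1001 GT?T → r3=0xfe
[2] flags=1001 CC?T → r2=0xfb
[3] flags=1001 CS?F → skip
[4] flags=1000 → (cmp)
[5] flags=1000 CC?T → r1=0xe5
[6] flags=1000 LS?T → r3=0x6d

VAL = 0x6d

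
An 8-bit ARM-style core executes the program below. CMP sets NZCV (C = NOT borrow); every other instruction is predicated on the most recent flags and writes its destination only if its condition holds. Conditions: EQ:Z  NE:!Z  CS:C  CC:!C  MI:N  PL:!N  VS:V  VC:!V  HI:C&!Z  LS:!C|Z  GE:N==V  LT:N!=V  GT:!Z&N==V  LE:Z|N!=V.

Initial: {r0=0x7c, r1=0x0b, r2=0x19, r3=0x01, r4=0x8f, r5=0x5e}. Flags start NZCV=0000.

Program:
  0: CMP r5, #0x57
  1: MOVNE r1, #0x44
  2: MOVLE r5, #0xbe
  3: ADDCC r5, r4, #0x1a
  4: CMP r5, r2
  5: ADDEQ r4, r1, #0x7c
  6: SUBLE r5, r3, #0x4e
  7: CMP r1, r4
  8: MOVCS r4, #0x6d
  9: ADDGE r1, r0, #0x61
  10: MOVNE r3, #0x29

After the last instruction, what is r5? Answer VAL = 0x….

[0] flags=0010 → (cmp)
[1] flags=0010 NE?T → r1=0x44
[2] flags=0010 LE?F → skip
[3] flags=0010 CC?F → skip
[4] flags=0010 → (cmp)
[5] flags=0010 EQ?F → skip
[6] flags=0010 LE?F → skip
[7] flags=1001 → (cmp)
[8] flags=1001 CS?F → skip
[9] flags=1001 GE?T → r1=0xdd
[10] flags=1001 NE?T → r3=0x29

VAL = 0x5e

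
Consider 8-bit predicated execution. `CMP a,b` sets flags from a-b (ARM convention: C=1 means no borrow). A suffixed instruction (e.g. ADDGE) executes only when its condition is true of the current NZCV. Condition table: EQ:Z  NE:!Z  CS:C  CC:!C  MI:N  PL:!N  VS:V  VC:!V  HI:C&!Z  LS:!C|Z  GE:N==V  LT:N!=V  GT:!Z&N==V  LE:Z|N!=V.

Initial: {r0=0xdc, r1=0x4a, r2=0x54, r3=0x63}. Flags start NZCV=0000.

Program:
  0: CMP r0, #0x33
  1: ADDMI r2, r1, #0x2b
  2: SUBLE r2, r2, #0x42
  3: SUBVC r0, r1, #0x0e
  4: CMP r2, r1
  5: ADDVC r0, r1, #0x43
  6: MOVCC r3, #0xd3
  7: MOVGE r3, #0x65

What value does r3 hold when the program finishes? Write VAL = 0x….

VAL = 0xd3

0: ✓ CMP  NZCV=1010
1: ✓ ADDMI  r2←0x75
2: ✓ SUBLE  r2←0x33
3: ✓ SUBVC  r0←0x3c
4: ✓ CMP  NZCV=1000
5: ✓ ADDVC  r0←0x8d
6: ✓ MOVCC  r3←0xd3
7: · MOVGE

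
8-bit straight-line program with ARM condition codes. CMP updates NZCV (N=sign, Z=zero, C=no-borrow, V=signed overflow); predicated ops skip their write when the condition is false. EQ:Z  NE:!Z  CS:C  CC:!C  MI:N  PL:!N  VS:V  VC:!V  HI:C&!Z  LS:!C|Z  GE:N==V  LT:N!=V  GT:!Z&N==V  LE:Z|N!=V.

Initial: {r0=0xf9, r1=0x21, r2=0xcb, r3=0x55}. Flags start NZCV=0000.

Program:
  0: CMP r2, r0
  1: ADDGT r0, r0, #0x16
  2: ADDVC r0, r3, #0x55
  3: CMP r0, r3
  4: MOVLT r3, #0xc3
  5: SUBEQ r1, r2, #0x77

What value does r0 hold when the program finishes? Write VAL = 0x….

VAL = 0xaa

0: ✓ CMP  NZCV=1000
1: · ADDGT
2: ✓ ADDVC  r0←0xaa
3: ✓ CMP  NZCV=0011
4: ✓ MOVLT  r3←0xc3
5: · SUBEQ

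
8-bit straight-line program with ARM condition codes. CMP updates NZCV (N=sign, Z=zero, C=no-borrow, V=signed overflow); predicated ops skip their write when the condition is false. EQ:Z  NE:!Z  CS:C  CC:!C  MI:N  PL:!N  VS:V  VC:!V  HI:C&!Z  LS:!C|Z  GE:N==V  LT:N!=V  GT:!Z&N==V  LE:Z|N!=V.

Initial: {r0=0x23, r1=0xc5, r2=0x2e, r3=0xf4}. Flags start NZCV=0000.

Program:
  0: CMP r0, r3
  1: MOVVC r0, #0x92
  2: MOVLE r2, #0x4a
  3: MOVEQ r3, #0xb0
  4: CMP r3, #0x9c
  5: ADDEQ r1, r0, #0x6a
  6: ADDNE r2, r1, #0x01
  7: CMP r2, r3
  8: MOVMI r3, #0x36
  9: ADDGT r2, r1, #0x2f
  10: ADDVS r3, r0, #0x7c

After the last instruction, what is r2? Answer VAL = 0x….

0: ✓ CMP  NZCV=0000
1: ✓ MOVVC  r0←0x92
2: · MOVLE
3: · MOVEQ
4: ✓ CMP  NZCV=0010
5: · ADDEQ
6: ✓ ADDNE  r2←0xc6
7: ✓ CMP  NZCV=1000
8: ✓ MOVMI  r3←0x36
9: · ADDGT
10: · ADDVS

VAL = 0xc6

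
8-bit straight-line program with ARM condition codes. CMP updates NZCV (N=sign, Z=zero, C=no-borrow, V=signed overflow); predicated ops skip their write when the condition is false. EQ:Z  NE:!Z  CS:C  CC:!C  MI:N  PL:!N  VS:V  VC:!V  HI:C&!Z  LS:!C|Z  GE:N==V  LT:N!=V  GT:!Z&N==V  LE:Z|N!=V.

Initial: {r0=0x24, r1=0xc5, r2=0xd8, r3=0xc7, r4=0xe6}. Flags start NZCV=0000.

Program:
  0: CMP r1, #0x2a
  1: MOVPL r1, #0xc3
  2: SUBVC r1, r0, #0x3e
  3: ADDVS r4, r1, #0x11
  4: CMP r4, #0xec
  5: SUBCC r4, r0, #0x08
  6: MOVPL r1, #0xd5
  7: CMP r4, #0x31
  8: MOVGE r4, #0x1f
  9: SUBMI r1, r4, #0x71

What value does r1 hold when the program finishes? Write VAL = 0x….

[0] flags=1010 → (cmp)
[1] flags=1010 PL?F → skip
[2] flags=1010 VC?T → r1=0xe6
[3] flags=1010 VS?F → skip
[4] flags=1000 → (cmp)
[5] flags=1000 CC?T → r4=0x1c
[6] flags=1000 PL?F → skip
[7] flags=1000 → (cmp)
[8] flags=1000 GE?F → skip
[9] flags=1000 MI?T → r1=0xab

VAL = 0xab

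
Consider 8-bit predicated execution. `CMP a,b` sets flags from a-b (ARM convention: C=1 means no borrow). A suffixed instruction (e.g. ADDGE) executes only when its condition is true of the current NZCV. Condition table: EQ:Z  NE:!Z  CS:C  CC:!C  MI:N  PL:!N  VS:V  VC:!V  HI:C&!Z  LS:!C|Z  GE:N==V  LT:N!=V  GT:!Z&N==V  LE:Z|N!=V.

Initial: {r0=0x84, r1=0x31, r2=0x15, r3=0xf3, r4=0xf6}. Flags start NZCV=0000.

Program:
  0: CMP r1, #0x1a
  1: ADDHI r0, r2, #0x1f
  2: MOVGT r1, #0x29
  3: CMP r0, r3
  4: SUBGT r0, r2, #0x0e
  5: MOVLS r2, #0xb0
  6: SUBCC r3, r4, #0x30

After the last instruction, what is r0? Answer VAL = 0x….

0: ✓ CMP  NZCV=0010
1: ✓ ADDHI  r0←0x34
2: ✓ MOVGT  r1←0x29
3: ✓ CMP  NZCV=0000
4: ✓ SUBGT  r0←0x07
5: ✓ MOVLS  r2←0xb0
6: ✓ SUBCC  r3←0xc6

VAL = 0x07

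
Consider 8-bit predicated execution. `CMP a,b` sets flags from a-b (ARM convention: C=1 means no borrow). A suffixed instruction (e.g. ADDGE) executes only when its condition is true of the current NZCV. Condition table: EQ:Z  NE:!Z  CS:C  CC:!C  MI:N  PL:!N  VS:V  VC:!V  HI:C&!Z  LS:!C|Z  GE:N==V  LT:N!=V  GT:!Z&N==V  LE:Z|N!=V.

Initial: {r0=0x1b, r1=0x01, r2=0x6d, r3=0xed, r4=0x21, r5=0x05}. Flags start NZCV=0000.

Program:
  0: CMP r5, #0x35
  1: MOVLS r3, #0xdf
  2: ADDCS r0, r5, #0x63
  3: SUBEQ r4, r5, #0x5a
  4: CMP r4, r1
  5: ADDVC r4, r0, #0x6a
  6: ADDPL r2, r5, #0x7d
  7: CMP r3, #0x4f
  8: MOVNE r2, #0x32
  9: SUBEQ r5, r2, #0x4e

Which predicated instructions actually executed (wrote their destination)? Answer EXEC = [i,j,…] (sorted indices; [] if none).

0: ✓ CMP  NZCV=1000
1: ✓ MOVLS  r3←0xdf
2: · ADDCS
3: · SUBEQ
4: ✓ CMP  NZCV=0010
5: ✓ ADDVC  r4←0x85
6: ✓ ADDPL  r2←0x82
7: ✓ CMP  NZCV=1010
8: ✓ MOVNE  r2←0x32
9: · SUBEQ

EXEC = [1,5,6,8]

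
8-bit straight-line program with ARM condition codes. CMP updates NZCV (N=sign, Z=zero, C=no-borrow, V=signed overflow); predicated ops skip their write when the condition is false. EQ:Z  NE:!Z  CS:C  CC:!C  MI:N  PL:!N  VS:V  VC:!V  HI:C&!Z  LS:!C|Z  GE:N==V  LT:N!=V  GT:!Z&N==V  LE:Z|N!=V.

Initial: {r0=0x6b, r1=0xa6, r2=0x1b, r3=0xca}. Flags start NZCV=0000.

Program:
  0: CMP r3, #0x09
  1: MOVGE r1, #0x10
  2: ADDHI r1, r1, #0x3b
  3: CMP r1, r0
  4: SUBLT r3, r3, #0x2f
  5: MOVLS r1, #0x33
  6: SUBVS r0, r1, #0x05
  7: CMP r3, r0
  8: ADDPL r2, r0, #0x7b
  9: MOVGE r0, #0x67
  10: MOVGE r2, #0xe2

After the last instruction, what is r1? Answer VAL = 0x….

0: ✓ CMP  NZCV=1010
1: · MOVGE
2: ✓ ADDHI  r1←0xe1
3: ✓ CMP  NZCV=0011
4: ✓ SUBLT  r3←0x9b
5: · MOVLS
6: ✓ SUBVS  r0←0xdc
7: ✓ CMP  NZCV=1000
8: · ADDPL
9: · MOVGE
10: · MOVGE

VAL = 0xe1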